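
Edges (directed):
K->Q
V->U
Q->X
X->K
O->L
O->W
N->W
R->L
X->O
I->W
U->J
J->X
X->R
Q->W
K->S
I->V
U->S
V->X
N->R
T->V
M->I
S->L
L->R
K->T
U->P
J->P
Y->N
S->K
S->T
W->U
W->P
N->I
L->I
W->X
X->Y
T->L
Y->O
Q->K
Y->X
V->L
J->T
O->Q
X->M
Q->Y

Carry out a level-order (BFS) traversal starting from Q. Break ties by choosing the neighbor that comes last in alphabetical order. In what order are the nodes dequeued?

Visit Q; enqueue Y, X, W, K → queue [Y, X, W, K]
Visit Y; enqueue O, N → queue [X, W, K, O, N]
Visit X; enqueue R, M → queue [W, K, O, N, R, M]
Visit W; enqueue U, P → queue [K, O, N, R, M, U, P]
Visit K; enqueue T, S → queue [O, N, R, M, U, P, T, S]
Visit O; enqueue L → queue [N, R, M, U, P, T, S, L]
Visit N; enqueue I → queue [R, M, U, P, T, S, L, I]
Visit R → queue [M, U, P, T, S, L, I]
Visit M → queue [U, P, T, S, L, I]
Visit U; enqueue J → queue [P, T, S, L, I, J]
Visit P → queue [T, S, L, I, J]
Visit T; enqueue V → queue [S, L, I, J, V]
Visit S → queue [L, I, J, V]
Visit L → queue [I, J, V]
Visit I → queue [J, V]
Visit J → queue [V]
Visit V → queue []

Q Y X W K O N R M U P T S L I J V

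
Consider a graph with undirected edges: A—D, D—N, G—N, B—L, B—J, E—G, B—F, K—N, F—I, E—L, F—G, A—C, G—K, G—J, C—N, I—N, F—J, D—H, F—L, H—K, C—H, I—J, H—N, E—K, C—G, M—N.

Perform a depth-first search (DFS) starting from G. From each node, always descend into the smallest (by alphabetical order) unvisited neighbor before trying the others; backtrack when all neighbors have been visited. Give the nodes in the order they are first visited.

G -> C -> A -> D -> H -> K -> E -> L -> B -> F -> I -> J -> N -> M

Visit G
G → C
C → A
A → D
D → H
H → K
K → E
E → L
L → B
B → F
F → I
I → J
I → N
N → M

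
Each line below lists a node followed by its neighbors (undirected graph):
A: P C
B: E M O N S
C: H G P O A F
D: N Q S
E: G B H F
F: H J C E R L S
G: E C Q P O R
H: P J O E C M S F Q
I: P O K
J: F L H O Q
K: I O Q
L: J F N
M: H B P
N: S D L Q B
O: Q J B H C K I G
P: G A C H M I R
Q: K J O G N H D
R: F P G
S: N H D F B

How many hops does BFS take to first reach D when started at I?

Level 0: I
Level 1: K, O, P
Level 2: A, B, C, G, H, J, M, Q, R
Level 3: D, E, F, L, N, S
D first appears at level 3.

3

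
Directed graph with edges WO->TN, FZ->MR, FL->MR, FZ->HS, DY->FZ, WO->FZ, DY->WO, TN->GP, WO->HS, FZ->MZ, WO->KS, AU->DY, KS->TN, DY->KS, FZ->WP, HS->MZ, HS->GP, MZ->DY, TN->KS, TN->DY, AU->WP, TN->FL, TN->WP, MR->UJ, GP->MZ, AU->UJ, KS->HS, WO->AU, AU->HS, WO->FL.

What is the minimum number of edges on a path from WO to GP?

Level 0: WO
Level 1: AU, FL, FZ, HS, KS, TN
Level 2: DY, GP, MR, MZ, UJ, WP
GP first appears at level 2.

2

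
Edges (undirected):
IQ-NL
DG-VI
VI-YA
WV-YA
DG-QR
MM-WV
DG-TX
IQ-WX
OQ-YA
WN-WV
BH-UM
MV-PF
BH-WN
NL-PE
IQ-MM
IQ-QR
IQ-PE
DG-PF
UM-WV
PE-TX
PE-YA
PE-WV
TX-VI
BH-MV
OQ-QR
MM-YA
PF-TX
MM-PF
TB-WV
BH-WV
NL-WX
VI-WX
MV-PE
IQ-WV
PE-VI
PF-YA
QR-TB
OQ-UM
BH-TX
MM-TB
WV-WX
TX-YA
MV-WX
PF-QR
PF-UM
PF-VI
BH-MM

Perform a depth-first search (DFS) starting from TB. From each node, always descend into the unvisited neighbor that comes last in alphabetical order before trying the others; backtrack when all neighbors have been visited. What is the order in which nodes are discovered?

TB WV YA VI WX NL PE TX PF UM OQ QR IQ MM BH WN MV DG

Visit TB
TB → WV
WV → YA
YA → VI
VI → WX
WX → NL
NL → PE
PE → TX
TX → PF
PF → UM
UM → OQ
OQ → QR
QR → IQ
IQ → MM
MM → BH
BH → WN
BH → MV
QR → DG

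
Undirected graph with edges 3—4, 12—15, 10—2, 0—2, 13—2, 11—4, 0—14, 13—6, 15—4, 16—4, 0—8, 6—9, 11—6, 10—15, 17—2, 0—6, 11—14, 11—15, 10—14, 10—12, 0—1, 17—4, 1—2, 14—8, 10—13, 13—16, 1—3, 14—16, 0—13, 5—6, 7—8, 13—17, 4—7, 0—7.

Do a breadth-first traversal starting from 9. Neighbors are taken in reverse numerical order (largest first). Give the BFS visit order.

Visit 9; enqueue 6 → queue [6]
Visit 6; enqueue 13, 11, 5, 0 → queue [13, 11, 5, 0]
Visit 13; enqueue 17, 16, 10, 2 → queue [11, 5, 0, 17, 16, 10, 2]
Visit 11; enqueue 15, 14, 4 → queue [5, 0, 17, 16, 10, 2, 15, 14, 4]
Visit 5 → queue [0, 17, 16, 10, 2, 15, 14, 4]
Visit 0; enqueue 8, 7, 1 → queue [17, 16, 10, 2, 15, 14, 4, 8, 7, 1]
Visit 17 → queue [16, 10, 2, 15, 14, 4, 8, 7, 1]
Visit 16 → queue [10, 2, 15, 14, 4, 8, 7, 1]
Visit 10; enqueue 12 → queue [2, 15, 14, 4, 8, 7, 1, 12]
Visit 2 → queue [15, 14, 4, 8, 7, 1, 12]
Visit 15 → queue [14, 4, 8, 7, 1, 12]
Visit 14 → queue [4, 8, 7, 1, 12]
Visit 4; enqueue 3 → queue [8, 7, 1, 12, 3]
Visit 8 → queue [7, 1, 12, 3]
Visit 7 → queue [1, 12, 3]
Visit 1 → queue [12, 3]
Visit 12 → queue [3]
Visit 3 → queue []

9 -> 6 -> 13 -> 11 -> 5 -> 0 -> 17 -> 16 -> 10 -> 2 -> 15 -> 14 -> 4 -> 8 -> 7 -> 1 -> 12 -> 3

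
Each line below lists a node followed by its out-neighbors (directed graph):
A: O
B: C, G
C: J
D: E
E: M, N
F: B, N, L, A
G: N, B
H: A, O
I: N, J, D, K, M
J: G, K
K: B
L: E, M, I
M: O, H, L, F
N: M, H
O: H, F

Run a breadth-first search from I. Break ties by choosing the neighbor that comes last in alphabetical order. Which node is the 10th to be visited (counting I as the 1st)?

Visit I; enqueue N, M, K, J, D → queue [N, M, K, J, D]
Visit N; enqueue H → queue [M, K, J, D, H]
Visit M; enqueue O, L, F → queue [K, J, D, H, O, L, F]
Visit K; enqueue B → queue [J, D, H, O, L, F, B]
Visit J; enqueue G → queue [D, H, O, L, F, B, G]
Visit D; enqueue E → queue [H, O, L, F, B, G, E]
Visit H; enqueue A → queue [O, L, F, B, G, E, A]
Visit O → queue [L, F, B, G, E, A]
Visit L → queue [F, B, G, E, A]
Visit F → queue [B, G, E, A]
Visit B; enqueue C → queue [G, E, A, C]
Visit G → queue [E, A, C]
Visit E → queue [A, C]
Visit A → queue [C]
Visit C → queue []

Visit order: I, N, M, K, J, D, H, O, L, F, B, G, E, A, C

F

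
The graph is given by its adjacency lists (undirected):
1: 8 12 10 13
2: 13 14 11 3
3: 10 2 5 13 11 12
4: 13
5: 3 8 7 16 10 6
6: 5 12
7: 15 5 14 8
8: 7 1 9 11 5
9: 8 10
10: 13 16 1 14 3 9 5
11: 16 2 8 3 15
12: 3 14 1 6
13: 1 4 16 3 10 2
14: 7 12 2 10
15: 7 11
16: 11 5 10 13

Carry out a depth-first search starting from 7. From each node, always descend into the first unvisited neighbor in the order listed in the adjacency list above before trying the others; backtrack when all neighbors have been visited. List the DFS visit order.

7, 15, 11, 16, 5, 3, 10, 13, 1, 8, 9, 12, 14, 2, 6, 4

Visit 7
7 → 15
15 → 11
11 → 16
16 → 5
5 → 3
3 → 10
10 → 13
13 → 1
1 → 8
8 → 9
1 → 12
12 → 14
14 → 2
12 → 6
13 → 4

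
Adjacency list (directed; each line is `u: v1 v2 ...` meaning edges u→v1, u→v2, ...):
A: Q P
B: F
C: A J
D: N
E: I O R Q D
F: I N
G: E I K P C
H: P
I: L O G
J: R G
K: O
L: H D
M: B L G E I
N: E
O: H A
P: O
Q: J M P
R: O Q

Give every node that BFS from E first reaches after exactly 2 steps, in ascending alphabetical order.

A, G, H, J, L, M, N, P

Level 0: E
Level 1: D, I, O, Q, R
Level 2: A, G, H, J, L, M, N, P
Level 3: B, C, K
Level 4: F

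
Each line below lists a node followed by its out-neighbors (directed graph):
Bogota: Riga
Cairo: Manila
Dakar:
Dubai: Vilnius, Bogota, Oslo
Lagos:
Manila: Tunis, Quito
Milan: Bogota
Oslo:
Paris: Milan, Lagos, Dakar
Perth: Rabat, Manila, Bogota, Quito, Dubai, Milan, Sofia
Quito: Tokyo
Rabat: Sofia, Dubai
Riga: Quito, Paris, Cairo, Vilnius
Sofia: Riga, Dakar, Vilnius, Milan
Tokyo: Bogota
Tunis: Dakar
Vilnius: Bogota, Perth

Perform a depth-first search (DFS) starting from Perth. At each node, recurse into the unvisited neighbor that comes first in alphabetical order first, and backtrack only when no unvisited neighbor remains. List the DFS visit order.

Perth, Bogota, Riga, Cairo, Manila, Quito, Tokyo, Tunis, Dakar, Paris, Lagos, Milan, Vilnius, Dubai, Oslo, Rabat, Sofia

Visit Perth
Perth → Bogota
Bogota → Riga
Riga → Cairo
Cairo → Manila
Manila → Quito
Quito → Tokyo
Manila → Tunis
Tunis → Dakar
Riga → Paris
Paris → Lagos
Paris → Milan
Riga → Vilnius
Perth → Dubai
Dubai → Oslo
Perth → Rabat
Rabat → Sofia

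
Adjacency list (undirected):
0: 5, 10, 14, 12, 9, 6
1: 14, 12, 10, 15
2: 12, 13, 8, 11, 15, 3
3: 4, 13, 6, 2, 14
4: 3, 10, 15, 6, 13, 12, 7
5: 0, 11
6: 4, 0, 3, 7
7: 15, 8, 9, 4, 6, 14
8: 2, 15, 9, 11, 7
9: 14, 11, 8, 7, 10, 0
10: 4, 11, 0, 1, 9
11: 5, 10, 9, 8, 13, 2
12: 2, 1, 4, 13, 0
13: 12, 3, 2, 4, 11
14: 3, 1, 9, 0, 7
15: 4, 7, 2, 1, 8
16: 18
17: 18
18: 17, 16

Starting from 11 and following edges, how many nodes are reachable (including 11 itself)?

16

BFS from 11 visits: 11, 2, 5, 8, 9, 10, 13, 3, 12, 15, 0, 7, 14, 1, 4, 6
Reachable nodes: 16 of 19 total.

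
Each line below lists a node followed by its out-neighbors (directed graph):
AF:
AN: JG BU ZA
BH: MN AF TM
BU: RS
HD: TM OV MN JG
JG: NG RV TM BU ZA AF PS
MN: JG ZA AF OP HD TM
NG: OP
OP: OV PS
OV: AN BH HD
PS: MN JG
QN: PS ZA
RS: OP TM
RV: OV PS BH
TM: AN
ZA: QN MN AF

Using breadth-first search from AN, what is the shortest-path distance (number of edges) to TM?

2

Level 0: AN
Level 1: BU, JG, ZA
Level 2: AF, MN, NG, PS, QN, RS, RV, TM
Level 3: BH, HD, OP, OV
TM first appears at level 2.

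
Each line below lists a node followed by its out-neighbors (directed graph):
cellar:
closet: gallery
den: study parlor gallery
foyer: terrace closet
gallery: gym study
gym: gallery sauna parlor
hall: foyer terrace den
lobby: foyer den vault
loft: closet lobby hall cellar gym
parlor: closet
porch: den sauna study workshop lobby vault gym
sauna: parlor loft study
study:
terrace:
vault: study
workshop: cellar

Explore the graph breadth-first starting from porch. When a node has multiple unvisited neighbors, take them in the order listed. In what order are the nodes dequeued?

porch den sauna study workshop lobby vault gym parlor gallery loft cellar foyer closet hall terrace

Visit porch; enqueue den, sauna, study, workshop, lobby, vault, gym → queue [den, sauna, study, workshop, lobby, vault, gym]
Visit den; enqueue parlor, gallery → queue [sauna, study, workshop, lobby, vault, gym, parlor, gallery]
Visit sauna; enqueue loft → queue [study, workshop, lobby, vault, gym, parlor, gallery, loft]
Visit study → queue [workshop, lobby, vault, gym, parlor, gallery, loft]
Visit workshop; enqueue cellar → queue [lobby, vault, gym, parlor, gallery, loft, cellar]
Visit lobby; enqueue foyer → queue [vault, gym, parlor, gallery, loft, cellar, foyer]
Visit vault → queue [gym, parlor, gallery, loft, cellar, foyer]
Visit gym → queue [parlor, gallery, loft, cellar, foyer]
Visit parlor; enqueue closet → queue [gallery, loft, cellar, foyer, closet]
Visit gallery → queue [loft, cellar, foyer, closet]
Visit loft; enqueue hall → queue [cellar, foyer, closet, hall]
Visit cellar → queue [foyer, closet, hall]
Visit foyer; enqueue terrace → queue [closet, hall, terrace]
Visit closet → queue [hall, terrace]
Visit hall → queue [terrace]
Visit terrace → queue []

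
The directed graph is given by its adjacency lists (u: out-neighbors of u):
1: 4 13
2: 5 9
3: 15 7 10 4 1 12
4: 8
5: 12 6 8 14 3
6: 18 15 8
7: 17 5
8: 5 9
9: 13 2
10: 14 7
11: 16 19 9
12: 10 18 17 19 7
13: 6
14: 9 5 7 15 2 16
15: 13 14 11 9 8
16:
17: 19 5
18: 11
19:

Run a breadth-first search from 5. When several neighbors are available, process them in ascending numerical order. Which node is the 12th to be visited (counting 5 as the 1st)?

18

Visit 5; enqueue 3, 6, 8, 12, 14 → queue [3, 6, 8, 12, 14]
Visit 3; enqueue 1, 4, 7, 10, 15 → queue [6, 8, 12, 14, 1, 4, 7, 10, 15]
Visit 6; enqueue 18 → queue [8, 12, 14, 1, 4, 7, 10, 15, 18]
Visit 8; enqueue 9 → queue [12, 14, 1, 4, 7, 10, 15, 18, 9]
Visit 12; enqueue 17, 19 → queue [14, 1, 4, 7, 10, 15, 18, 9, 17, 19]
Visit 14; enqueue 2, 16 → queue [1, 4, 7, 10, 15, 18, 9, 17, 19, 2, 16]
Visit 1; enqueue 13 → queue [4, 7, 10, 15, 18, 9, 17, 19, 2, 16, 13]
Visit 4 → queue [7, 10, 15, 18, 9, 17, 19, 2, 16, 13]
Visit 7 → queue [10, 15, 18, 9, 17, 19, 2, 16, 13]
Visit 10 → queue [15, 18, 9, 17, 19, 2, 16, 13]
Visit 15; enqueue 11 → queue [18, 9, 17, 19, 2, 16, 13, 11]
Visit 18 → queue [9, 17, 19, 2, 16, 13, 11]
Visit 9 → queue [17, 19, 2, 16, 13, 11]
Visit 17 → queue [19, 2, 16, 13, 11]
Visit 19 → queue [2, 16, 13, 11]
Visit 2 → queue [16, 13, 11]
Visit 16 → queue [13, 11]
Visit 13 → queue [11]
Visit 11 → queue []

Visit order: 5, 3, 6, 8, 12, 14, 1, 4, 7, 10, 15, 18, 9, 17, 19, 2, 16, 13, 11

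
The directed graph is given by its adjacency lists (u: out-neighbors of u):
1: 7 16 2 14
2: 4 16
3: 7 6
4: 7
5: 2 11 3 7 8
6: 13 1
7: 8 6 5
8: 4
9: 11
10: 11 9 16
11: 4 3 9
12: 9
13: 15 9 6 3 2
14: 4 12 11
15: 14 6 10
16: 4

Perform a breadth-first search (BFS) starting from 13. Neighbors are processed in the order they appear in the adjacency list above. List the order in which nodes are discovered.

13, 15, 9, 6, 3, 2, 14, 10, 11, 1, 7, 4, 16, 12, 8, 5

Visit 13; enqueue 15, 9, 6, 3, 2 → queue [15, 9, 6, 3, 2]
Visit 15; enqueue 14, 10 → queue [9, 6, 3, 2, 14, 10]
Visit 9; enqueue 11 → queue [6, 3, 2, 14, 10, 11]
Visit 6; enqueue 1 → queue [3, 2, 14, 10, 11, 1]
Visit 3; enqueue 7 → queue [2, 14, 10, 11, 1, 7]
Visit 2; enqueue 4, 16 → queue [14, 10, 11, 1, 7, 4, 16]
Visit 14; enqueue 12 → queue [10, 11, 1, 7, 4, 16, 12]
Visit 10 → queue [11, 1, 7, 4, 16, 12]
Visit 11 → queue [1, 7, 4, 16, 12]
Visit 1 → queue [7, 4, 16, 12]
Visit 7; enqueue 8, 5 → queue [4, 16, 12, 8, 5]
Visit 4 → queue [16, 12, 8, 5]
Visit 16 → queue [12, 8, 5]
Visit 12 → queue [8, 5]
Visit 8 → queue [5]
Visit 5 → queue []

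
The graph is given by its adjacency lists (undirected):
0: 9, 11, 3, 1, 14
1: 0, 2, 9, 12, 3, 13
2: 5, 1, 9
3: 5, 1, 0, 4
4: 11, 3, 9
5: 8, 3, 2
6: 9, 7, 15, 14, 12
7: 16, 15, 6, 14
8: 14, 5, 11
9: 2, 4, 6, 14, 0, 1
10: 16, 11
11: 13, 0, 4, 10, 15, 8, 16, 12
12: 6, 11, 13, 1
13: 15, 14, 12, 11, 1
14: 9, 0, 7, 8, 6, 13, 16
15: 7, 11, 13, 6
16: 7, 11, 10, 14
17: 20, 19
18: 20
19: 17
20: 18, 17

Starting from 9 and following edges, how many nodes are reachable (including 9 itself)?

BFS from 9 visits: 9, 0, 1, 2, 4, 6, 14, 3, 11, 12, 13, 5, 7, 15, 8, 16, 10
Reachable nodes: 17 of 21 total.

17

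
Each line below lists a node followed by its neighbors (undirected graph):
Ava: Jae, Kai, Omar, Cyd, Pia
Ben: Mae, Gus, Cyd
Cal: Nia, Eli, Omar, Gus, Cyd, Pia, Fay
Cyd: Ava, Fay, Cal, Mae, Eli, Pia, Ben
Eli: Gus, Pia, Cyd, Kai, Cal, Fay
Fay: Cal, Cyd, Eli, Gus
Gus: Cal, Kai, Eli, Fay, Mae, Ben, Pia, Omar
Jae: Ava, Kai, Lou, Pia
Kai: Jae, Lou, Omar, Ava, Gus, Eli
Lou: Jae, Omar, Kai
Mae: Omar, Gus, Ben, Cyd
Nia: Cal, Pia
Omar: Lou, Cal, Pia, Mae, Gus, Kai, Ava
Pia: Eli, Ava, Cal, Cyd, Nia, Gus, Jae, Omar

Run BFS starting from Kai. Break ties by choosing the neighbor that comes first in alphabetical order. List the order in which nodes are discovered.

Kai → Ava → Eli → Gus → Jae → Lou → Omar → Cyd → Pia → Cal → Fay → Ben → Mae → Nia

Visit Kai; enqueue Ava, Eli, Gus, Jae, Lou, Omar → queue [Ava, Eli, Gus, Jae, Lou, Omar]
Visit Ava; enqueue Cyd, Pia → queue [Eli, Gus, Jae, Lou, Omar, Cyd, Pia]
Visit Eli; enqueue Cal, Fay → queue [Gus, Jae, Lou, Omar, Cyd, Pia, Cal, Fay]
Visit Gus; enqueue Ben, Mae → queue [Jae, Lou, Omar, Cyd, Pia, Cal, Fay, Ben, Mae]
Visit Jae → queue [Lou, Omar, Cyd, Pia, Cal, Fay, Ben, Mae]
Visit Lou → queue [Omar, Cyd, Pia, Cal, Fay, Ben, Mae]
Visit Omar → queue [Cyd, Pia, Cal, Fay, Ben, Mae]
Visit Cyd → queue [Pia, Cal, Fay, Ben, Mae]
Visit Pia; enqueue Nia → queue [Cal, Fay, Ben, Mae, Nia]
Visit Cal → queue [Fay, Ben, Mae, Nia]
Visit Fay → queue [Ben, Mae, Nia]
Visit Ben → queue [Mae, Nia]
Visit Mae → queue [Nia]
Visit Nia → queue []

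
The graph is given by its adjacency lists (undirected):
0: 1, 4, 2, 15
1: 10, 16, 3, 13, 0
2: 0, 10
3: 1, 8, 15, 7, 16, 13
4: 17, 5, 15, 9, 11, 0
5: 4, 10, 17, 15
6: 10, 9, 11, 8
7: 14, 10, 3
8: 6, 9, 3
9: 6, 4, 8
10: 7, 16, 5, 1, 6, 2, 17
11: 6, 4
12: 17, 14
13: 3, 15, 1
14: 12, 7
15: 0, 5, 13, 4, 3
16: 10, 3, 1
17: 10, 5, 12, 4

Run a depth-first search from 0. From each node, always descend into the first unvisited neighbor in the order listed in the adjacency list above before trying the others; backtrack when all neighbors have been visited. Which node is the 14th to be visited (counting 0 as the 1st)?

Visit 0
0 → 1
1 → 10
10 → 7
7 → 14
14 → 12
12 → 17
17 → 5
5 → 4
4 → 15
15 → 13
13 → 3
3 → 8
8 → 6
6 → 9
6 → 11
3 → 16
10 → 2

Visit order: 0, 1, 10, 7, 14, 12, 17, 5, 4, 15, 13, 3, 8, 6, 9, 11, 16, 2

6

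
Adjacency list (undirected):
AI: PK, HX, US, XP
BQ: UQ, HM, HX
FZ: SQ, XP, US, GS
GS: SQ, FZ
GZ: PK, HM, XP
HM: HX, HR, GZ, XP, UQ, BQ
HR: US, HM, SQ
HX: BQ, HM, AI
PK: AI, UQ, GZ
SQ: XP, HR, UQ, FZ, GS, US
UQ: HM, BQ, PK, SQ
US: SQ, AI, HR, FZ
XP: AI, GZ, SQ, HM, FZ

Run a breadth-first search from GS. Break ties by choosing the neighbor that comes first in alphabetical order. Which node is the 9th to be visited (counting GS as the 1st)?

GZ

Visit GS; enqueue FZ, SQ → queue [FZ, SQ]
Visit FZ; enqueue US, XP → queue [SQ, US, XP]
Visit SQ; enqueue HR, UQ → queue [US, XP, HR, UQ]
Visit US; enqueue AI → queue [XP, HR, UQ, AI]
Visit XP; enqueue GZ, HM → queue [HR, UQ, AI, GZ, HM]
Visit HR → queue [UQ, AI, GZ, HM]
Visit UQ; enqueue BQ, PK → queue [AI, GZ, HM, BQ, PK]
Visit AI; enqueue HX → queue [GZ, HM, BQ, PK, HX]
Visit GZ → queue [HM, BQ, PK, HX]
Visit HM → queue [BQ, PK, HX]
Visit BQ → queue [PK, HX]
Visit PK → queue [HX]
Visit HX → queue []

Visit order: GS, FZ, SQ, US, XP, HR, UQ, AI, GZ, HM, BQ, PK, HX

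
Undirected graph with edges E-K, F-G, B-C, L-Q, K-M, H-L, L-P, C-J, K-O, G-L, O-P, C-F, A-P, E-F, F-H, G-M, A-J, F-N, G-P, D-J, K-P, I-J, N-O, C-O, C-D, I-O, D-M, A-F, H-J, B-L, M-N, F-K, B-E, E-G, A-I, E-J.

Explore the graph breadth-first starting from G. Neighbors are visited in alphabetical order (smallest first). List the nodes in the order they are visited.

G → E → F → L → M → P → B → J → K → A → C → H → N → Q → D → O → I

Visit G; enqueue E, F, L, M, P → queue [E, F, L, M, P]
Visit E; enqueue B, J, K → queue [F, L, M, P, B, J, K]
Visit F; enqueue A, C, H, N → queue [L, M, P, B, J, K, A, C, H, N]
Visit L; enqueue Q → queue [M, P, B, J, K, A, C, H, N, Q]
Visit M; enqueue D → queue [P, B, J, K, A, C, H, N, Q, D]
Visit P; enqueue O → queue [B, J, K, A, C, H, N, Q, D, O]
Visit B → queue [J, K, A, C, H, N, Q, D, O]
Visit J; enqueue I → queue [K, A, C, H, N, Q, D, O, I]
Visit K → queue [A, C, H, N, Q, D, O, I]
Visit A → queue [C, H, N, Q, D, O, I]
Visit C → queue [H, N, Q, D, O, I]
Visit H → queue [N, Q, D, O, I]
Visit N → queue [Q, D, O, I]
Visit Q → queue [D, O, I]
Visit D → queue [O, I]
Visit O → queue [I]
Visit I → queue []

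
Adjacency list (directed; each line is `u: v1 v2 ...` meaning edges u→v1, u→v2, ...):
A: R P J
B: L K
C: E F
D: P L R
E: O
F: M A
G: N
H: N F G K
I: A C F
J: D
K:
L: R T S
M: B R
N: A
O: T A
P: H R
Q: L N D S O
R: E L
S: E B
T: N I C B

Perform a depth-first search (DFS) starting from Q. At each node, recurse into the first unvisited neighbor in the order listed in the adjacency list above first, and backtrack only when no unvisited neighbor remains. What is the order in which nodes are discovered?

Q, L, R, E, O, T, N, A, P, H, F, M, B, K, G, J, D, I, C, S

Visit Q
Q → L
L → R
R → E
E → O
O → T
T → N
N → A
A → P
P → H
H → F
F → M
M → B
B → K
H → G
A → J
J → D
T → I
I → C
L → S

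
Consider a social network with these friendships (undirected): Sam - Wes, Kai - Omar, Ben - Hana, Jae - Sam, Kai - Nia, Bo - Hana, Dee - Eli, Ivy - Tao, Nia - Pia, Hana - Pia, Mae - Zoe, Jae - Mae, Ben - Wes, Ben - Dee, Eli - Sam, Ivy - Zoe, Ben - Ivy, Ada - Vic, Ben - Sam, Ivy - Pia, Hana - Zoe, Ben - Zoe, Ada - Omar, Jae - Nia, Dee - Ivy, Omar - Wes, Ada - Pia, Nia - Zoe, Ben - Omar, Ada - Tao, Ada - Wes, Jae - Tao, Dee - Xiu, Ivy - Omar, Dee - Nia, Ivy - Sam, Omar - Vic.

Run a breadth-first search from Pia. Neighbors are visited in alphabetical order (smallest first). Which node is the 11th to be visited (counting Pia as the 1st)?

Visit Pia; enqueue Ada, Hana, Ivy, Nia → queue [Ada, Hana, Ivy, Nia]
Visit Ada; enqueue Omar, Tao, Vic, Wes → queue [Hana, Ivy, Nia, Omar, Tao, Vic, Wes]
Visit Hana; enqueue Ben, Bo, Zoe → queue [Ivy, Nia, Omar, Tao, Vic, Wes, Ben, Bo, Zoe]
Visit Ivy; enqueue Dee, Sam → queue [Nia, Omar, Tao, Vic, Wes, Ben, Bo, Zoe, Dee, Sam]
Visit Nia; enqueue Jae, Kai → queue [Omar, Tao, Vic, Wes, Ben, Bo, Zoe, Dee, Sam, Jae, Kai]
Visit Omar → queue [Tao, Vic, Wes, Ben, Bo, Zoe, Dee, Sam, Jae, Kai]
Visit Tao → queue [Vic, Wes, Ben, Bo, Zoe, Dee, Sam, Jae, Kai]
Visit Vic → queue [Wes, Ben, Bo, Zoe, Dee, Sam, Jae, Kai]
Visit Wes → queue [Ben, Bo, Zoe, Dee, Sam, Jae, Kai]
Visit Ben → queue [Bo, Zoe, Dee, Sam, Jae, Kai]
Visit Bo → queue [Zoe, Dee, Sam, Jae, Kai]
Visit Zoe; enqueue Mae → queue [Dee, Sam, Jae, Kai, Mae]
Visit Dee; enqueue Eli, Xiu → queue [Sam, Jae, Kai, Mae, Eli, Xiu]
Visit Sam → queue [Jae, Kai, Mae, Eli, Xiu]
Visit Jae → queue [Kai, Mae, Eli, Xiu]
Visit Kai → queue [Mae, Eli, Xiu]
Visit Mae → queue [Eli, Xiu]
Visit Eli → queue [Xiu]
Visit Xiu → queue []

Visit order: Pia, Ada, Hana, Ivy, Nia, Omar, Tao, Vic, Wes, Ben, Bo, Zoe, Dee, Sam, Jae, Kai, Mae, Eli, Xiu

Bo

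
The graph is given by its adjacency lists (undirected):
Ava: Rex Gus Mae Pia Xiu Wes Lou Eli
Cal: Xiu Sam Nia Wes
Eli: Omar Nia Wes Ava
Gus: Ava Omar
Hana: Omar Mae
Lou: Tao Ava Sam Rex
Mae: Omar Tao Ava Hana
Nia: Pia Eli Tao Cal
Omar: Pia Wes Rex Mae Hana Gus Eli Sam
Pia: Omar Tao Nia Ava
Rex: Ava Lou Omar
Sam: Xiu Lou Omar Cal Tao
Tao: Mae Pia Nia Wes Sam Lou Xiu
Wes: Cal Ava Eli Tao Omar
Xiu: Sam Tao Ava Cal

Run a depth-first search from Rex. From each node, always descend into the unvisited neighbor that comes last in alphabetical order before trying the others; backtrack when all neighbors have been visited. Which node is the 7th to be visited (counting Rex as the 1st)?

Visit Rex
Rex → Omar
Omar → Wes
Wes → Tao
Tao → Xiu
Xiu → Sam
Sam → Lou
Lou → Ava
Ava → Pia
Pia → Nia
Nia → Eli
Nia → Cal
Ava → Mae
Mae → Hana
Ava → Gus

Visit order: Rex, Omar, Wes, Tao, Xiu, Sam, Lou, Ava, Pia, Nia, Eli, Cal, Mae, Hana, Gus

Lou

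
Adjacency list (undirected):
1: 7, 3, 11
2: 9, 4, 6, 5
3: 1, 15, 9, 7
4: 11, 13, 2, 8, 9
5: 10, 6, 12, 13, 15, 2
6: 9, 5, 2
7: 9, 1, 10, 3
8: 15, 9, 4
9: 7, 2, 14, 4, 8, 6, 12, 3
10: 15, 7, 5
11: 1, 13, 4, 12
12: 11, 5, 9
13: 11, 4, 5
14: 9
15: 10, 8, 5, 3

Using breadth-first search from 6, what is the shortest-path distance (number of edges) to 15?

2

Level 0: 6
Level 1: 2, 5, 9
Level 2: 3, 4, 7, 8, 10, 12, 13, 14, 15
Level 3: 1, 11
15 first appears at level 2.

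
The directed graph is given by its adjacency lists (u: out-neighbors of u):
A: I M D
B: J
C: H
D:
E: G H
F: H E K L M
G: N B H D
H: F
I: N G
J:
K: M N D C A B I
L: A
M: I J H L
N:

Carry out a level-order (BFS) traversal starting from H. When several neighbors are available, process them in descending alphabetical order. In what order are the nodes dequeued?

H, F, M, L, K, E, J, I, A, N, D, C, B, G

Visit H; enqueue F → queue [F]
Visit F; enqueue M, L, K, E → queue [M, L, K, E]
Visit M; enqueue J, I → queue [L, K, E, J, I]
Visit L; enqueue A → queue [K, E, J, I, A]
Visit K; enqueue N, D, C, B → queue [E, J, I, A, N, D, C, B]
Visit E; enqueue G → queue [J, I, A, N, D, C, B, G]
Visit J → queue [I, A, N, D, C, B, G]
Visit I → queue [A, N, D, C, B, G]
Visit A → queue [N, D, C, B, G]
Visit N → queue [D, C, B, G]
Visit D → queue [C, B, G]
Visit C → queue [B, G]
Visit B → queue [G]
Visit G → queue []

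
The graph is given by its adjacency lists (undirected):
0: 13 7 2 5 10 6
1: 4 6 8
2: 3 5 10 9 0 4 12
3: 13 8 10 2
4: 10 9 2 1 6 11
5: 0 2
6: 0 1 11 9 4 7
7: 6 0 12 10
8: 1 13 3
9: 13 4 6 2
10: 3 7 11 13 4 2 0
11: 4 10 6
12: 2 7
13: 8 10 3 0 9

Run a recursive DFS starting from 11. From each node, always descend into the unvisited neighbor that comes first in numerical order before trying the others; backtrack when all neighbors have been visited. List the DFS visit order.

Visit 11
11 → 4
4 → 1
1 → 6
6 → 0
0 → 2
2 → 3
3 → 8
8 → 13
13 → 9
13 → 10
10 → 7
7 → 12
2 → 5

11 → 4 → 1 → 6 → 0 → 2 → 3 → 8 → 13 → 9 → 10 → 7 → 12 → 5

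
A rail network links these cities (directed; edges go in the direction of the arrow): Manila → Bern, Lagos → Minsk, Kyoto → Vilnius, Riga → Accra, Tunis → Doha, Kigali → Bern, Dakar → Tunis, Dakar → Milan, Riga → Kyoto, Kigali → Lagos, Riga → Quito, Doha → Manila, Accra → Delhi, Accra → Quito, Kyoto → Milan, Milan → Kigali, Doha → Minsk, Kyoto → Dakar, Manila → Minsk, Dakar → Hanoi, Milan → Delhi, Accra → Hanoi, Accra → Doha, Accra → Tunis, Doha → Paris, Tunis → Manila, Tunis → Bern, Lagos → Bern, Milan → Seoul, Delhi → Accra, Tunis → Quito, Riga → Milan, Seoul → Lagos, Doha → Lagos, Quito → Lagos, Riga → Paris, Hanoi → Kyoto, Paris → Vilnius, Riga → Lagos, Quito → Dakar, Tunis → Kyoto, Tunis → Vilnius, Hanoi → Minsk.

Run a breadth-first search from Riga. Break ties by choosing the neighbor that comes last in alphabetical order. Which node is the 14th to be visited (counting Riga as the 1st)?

Bern

Visit Riga; enqueue Quito, Paris, Milan, Lagos, Kyoto, Accra → queue [Quito, Paris, Milan, Lagos, Kyoto, Accra]
Visit Quito; enqueue Dakar → queue [Paris, Milan, Lagos, Kyoto, Accra, Dakar]
Visit Paris; enqueue Vilnius → queue [Milan, Lagos, Kyoto, Accra, Dakar, Vilnius]
Visit Milan; enqueue Seoul, Kigali, Delhi → queue [Lagos, Kyoto, Accra, Dakar, Vilnius, Seoul, Kigali, Delhi]
Visit Lagos; enqueue Minsk, Bern → queue [Kyoto, Accra, Dakar, Vilnius, Seoul, Kigali, Delhi, Minsk, Bern]
Visit Kyoto → queue [Accra, Dakar, Vilnius, Seoul, Kigali, Delhi, Minsk, Bern]
Visit Accra; enqueue Tunis, Hanoi, Doha → queue [Dakar, Vilnius, Seoul, Kigali, Delhi, Minsk, Bern, Tunis, Hanoi, Doha]
Visit Dakar → queue [Vilnius, Seoul, Kigali, Delhi, Minsk, Bern, Tunis, Hanoi, Doha]
Visit Vilnius → queue [Seoul, Kigali, Delhi, Minsk, Bern, Tunis, Hanoi, Doha]
Visit Seoul → queue [Kigali, Delhi, Minsk, Bern, Tunis, Hanoi, Doha]
Visit Kigali → queue [Delhi, Minsk, Bern, Tunis, Hanoi, Doha]
Visit Delhi → queue [Minsk, Bern, Tunis, Hanoi, Doha]
Visit Minsk → queue [Bern, Tunis, Hanoi, Doha]
Visit Bern → queue [Tunis, Hanoi, Doha]
Visit Tunis; enqueue Manila → queue [Hanoi, Doha, Manila]
Visit Hanoi → queue [Doha, Manila]
Visit Doha → queue [Manila]
Visit Manila → queue []

Visit order: Riga, Quito, Paris, Milan, Lagos, Kyoto, Accra, Dakar, Vilnius, Seoul, Kigali, Delhi, Minsk, Bern, Tunis, Hanoi, Doha, Manila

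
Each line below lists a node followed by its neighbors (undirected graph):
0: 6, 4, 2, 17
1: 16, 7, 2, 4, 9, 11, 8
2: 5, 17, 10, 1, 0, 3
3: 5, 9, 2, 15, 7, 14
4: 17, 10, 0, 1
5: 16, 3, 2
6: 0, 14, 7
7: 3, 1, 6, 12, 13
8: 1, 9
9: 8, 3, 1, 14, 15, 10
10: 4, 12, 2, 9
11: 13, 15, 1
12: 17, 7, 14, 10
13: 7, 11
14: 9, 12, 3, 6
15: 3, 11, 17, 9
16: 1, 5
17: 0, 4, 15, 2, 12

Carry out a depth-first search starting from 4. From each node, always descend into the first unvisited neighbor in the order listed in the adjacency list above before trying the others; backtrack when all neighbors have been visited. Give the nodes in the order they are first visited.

4, 17, 0, 6, 14, 9, 8, 1, 16, 5, 3, 2, 10, 12, 7, 13, 11, 15

Visit 4
4 → 17
17 → 0
0 → 6
6 → 14
14 → 9
9 → 8
8 → 1
1 → 16
16 → 5
5 → 3
3 → 2
2 → 10
10 → 12
12 → 7
7 → 13
13 → 11
11 → 15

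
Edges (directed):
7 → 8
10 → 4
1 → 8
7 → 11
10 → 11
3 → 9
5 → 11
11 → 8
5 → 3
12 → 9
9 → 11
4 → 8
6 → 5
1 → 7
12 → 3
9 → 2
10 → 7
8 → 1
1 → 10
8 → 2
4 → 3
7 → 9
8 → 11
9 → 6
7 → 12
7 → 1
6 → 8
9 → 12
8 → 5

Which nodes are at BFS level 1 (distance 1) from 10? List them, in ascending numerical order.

4, 7, 11

Level 0: 10
Level 1: 4, 7, 11
Level 2: 1, 3, 8, 9, 12
Level 3: 2, 5, 6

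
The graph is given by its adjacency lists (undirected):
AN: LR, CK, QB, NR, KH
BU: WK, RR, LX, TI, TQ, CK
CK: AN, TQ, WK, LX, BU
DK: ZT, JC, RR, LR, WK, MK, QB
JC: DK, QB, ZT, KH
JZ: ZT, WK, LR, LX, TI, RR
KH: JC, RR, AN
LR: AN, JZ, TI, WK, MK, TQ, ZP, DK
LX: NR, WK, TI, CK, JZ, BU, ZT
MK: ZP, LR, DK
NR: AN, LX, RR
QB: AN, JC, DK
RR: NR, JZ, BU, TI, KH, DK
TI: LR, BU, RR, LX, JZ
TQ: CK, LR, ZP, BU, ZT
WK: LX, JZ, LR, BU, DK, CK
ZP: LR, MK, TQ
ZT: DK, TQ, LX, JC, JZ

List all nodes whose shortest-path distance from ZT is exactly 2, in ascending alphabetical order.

BU, CK, KH, LR, MK, NR, QB, RR, TI, WK, ZP

Level 0: ZT
Level 1: DK, JC, JZ, LX, TQ
Level 2: BU, CK, KH, LR, MK, NR, QB, RR, TI, WK, ZP
Level 3: AN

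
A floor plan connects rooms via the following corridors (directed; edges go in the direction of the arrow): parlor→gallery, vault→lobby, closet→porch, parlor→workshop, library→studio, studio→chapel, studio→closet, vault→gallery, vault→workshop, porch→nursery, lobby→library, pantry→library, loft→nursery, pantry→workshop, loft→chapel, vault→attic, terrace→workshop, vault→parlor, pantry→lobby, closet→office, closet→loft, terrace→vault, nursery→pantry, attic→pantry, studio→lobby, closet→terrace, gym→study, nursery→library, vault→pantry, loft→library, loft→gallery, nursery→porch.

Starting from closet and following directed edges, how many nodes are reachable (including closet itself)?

BFS from closet visits: closet, loft, office, porch, terrace, chapel, gallery, library, nursery, vault, workshop, studio, pantry, attic, lobby, parlor
Reachable nodes: 16 of 18 total.

16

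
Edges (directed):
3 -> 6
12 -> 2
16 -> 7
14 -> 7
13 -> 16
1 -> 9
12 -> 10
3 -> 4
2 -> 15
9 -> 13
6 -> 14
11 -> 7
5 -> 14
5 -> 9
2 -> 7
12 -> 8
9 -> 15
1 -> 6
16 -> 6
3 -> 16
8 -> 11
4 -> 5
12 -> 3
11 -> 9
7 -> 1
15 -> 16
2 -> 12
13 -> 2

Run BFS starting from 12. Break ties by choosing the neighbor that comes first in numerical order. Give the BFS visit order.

Visit 12; enqueue 2, 3, 8, 10 → queue [2, 3, 8, 10]
Visit 2; enqueue 7, 15 → queue [3, 8, 10, 7, 15]
Visit 3; enqueue 4, 6, 16 → queue [8, 10, 7, 15, 4, 6, 16]
Visit 8; enqueue 11 → queue [10, 7, 15, 4, 6, 16, 11]
Visit 10 → queue [7, 15, 4, 6, 16, 11]
Visit 7; enqueue 1 → queue [15, 4, 6, 16, 11, 1]
Visit 15 → queue [4, 6, 16, 11, 1]
Visit 4; enqueue 5 → queue [6, 16, 11, 1, 5]
Visit 6; enqueue 14 → queue [16, 11, 1, 5, 14]
Visit 16 → queue [11, 1, 5, 14]
Visit 11; enqueue 9 → queue [1, 5, 14, 9]
Visit 1 → queue [5, 14, 9]
Visit 5 → queue [14, 9]
Visit 14 → queue [9]
Visit 9; enqueue 13 → queue [13]
Visit 13 → queue []

12 -> 2 -> 3 -> 8 -> 10 -> 7 -> 15 -> 4 -> 6 -> 16 -> 11 -> 1 -> 5 -> 14 -> 9 -> 13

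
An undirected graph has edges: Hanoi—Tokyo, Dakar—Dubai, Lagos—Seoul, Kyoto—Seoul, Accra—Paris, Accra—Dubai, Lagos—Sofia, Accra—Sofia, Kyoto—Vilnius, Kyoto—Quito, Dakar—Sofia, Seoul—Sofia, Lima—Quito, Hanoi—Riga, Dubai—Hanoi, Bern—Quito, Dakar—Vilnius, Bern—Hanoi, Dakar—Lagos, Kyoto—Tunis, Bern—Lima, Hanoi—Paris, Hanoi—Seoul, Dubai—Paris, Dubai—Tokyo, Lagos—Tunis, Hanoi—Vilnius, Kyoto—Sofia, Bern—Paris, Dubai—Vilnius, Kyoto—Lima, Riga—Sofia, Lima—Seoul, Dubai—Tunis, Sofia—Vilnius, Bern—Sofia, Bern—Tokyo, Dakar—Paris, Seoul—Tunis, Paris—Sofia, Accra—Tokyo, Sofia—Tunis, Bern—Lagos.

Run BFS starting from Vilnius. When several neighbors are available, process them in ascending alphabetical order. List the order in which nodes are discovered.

Vilnius Dakar Dubai Hanoi Kyoto Sofia Lagos Paris Accra Tokyo Tunis Bern Riga Seoul Lima Quito

Visit Vilnius; enqueue Dakar, Dubai, Hanoi, Kyoto, Sofia → queue [Dakar, Dubai, Hanoi, Kyoto, Sofia]
Visit Dakar; enqueue Lagos, Paris → queue [Dubai, Hanoi, Kyoto, Sofia, Lagos, Paris]
Visit Dubai; enqueue Accra, Tokyo, Tunis → queue [Hanoi, Kyoto, Sofia, Lagos, Paris, Accra, Tokyo, Tunis]
Visit Hanoi; enqueue Bern, Riga, Seoul → queue [Kyoto, Sofia, Lagos, Paris, Accra, Tokyo, Tunis, Bern, Riga, Seoul]
Visit Kyoto; enqueue Lima, Quito → queue [Sofia, Lagos, Paris, Accra, Tokyo, Tunis, Bern, Riga, Seoul, Lima, Quito]
Visit Sofia → queue [Lagos, Paris, Accra, Tokyo, Tunis, Bern, Riga, Seoul, Lima, Quito]
Visit Lagos → queue [Paris, Accra, Tokyo, Tunis, Bern, Riga, Seoul, Lima, Quito]
Visit Paris → queue [Accra, Tokyo, Tunis, Bern, Riga, Seoul, Lima, Quito]
Visit Accra → queue [Tokyo, Tunis, Bern, Riga, Seoul, Lima, Quito]
Visit Tokyo → queue [Tunis, Bern, Riga, Seoul, Lima, Quito]
Visit Tunis → queue [Bern, Riga, Seoul, Lima, Quito]
Visit Bern → queue [Riga, Seoul, Lima, Quito]
Visit Riga → queue [Seoul, Lima, Quito]
Visit Seoul → queue [Lima, Quito]
Visit Lima → queue [Quito]
Visit Quito → queue []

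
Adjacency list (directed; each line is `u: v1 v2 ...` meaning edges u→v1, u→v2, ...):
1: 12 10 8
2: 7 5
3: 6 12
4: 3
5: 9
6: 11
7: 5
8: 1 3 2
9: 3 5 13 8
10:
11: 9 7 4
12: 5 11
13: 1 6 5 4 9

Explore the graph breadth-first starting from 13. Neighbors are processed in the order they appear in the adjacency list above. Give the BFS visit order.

Visit 13; enqueue 1, 6, 5, 4, 9 → queue [1, 6, 5, 4, 9]
Visit 1; enqueue 12, 10, 8 → queue [6, 5, 4, 9, 12, 10, 8]
Visit 6; enqueue 11 → queue [5, 4, 9, 12, 10, 8, 11]
Visit 5 → queue [4, 9, 12, 10, 8, 11]
Visit 4; enqueue 3 → queue [9, 12, 10, 8, 11, 3]
Visit 9 → queue [12, 10, 8, 11, 3]
Visit 12 → queue [10, 8, 11, 3]
Visit 10 → queue [8, 11, 3]
Visit 8; enqueue 2 → queue [11, 3, 2]
Visit 11; enqueue 7 → queue [3, 2, 7]
Visit 3 → queue [2, 7]
Visit 2 → queue [7]
Visit 7 → queue []

13 1 6 5 4 9 12 10 8 11 3 2 7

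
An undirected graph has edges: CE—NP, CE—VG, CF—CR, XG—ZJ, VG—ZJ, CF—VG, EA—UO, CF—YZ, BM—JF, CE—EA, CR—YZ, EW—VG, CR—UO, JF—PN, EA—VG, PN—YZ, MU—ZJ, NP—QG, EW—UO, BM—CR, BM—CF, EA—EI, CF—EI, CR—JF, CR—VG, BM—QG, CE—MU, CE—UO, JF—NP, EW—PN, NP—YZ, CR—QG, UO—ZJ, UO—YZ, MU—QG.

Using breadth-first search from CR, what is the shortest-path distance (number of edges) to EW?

2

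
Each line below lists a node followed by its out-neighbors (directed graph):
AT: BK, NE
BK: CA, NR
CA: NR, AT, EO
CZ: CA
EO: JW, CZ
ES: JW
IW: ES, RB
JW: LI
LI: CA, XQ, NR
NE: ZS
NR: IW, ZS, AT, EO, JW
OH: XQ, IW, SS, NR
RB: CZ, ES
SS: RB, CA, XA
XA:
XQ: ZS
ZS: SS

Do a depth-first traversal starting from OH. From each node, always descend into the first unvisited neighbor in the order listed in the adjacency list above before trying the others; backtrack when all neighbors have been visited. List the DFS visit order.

OH -> XQ -> ZS -> SS -> RB -> CZ -> CA -> NR -> IW -> ES -> JW -> LI -> AT -> BK -> NE -> EO -> XA

Visit OH
OH → XQ
XQ → ZS
ZS → SS
SS → RB
RB → CZ
CZ → CA
CA → NR
NR → IW
IW → ES
ES → JW
JW → LI
NR → AT
AT → BK
AT → NE
NR → EO
SS → XA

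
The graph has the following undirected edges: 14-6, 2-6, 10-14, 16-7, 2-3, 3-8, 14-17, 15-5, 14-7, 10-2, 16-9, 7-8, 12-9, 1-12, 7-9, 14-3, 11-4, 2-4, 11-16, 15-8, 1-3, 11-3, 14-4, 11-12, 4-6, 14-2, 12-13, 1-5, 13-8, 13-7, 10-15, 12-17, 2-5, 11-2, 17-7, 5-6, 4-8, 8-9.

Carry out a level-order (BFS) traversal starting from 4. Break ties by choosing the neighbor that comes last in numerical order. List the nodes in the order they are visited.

Visit 4; enqueue 14, 11, 8, 6, 2 → queue [14, 11, 8, 6, 2]
Visit 14; enqueue 17, 10, 7, 3 → queue [11, 8, 6, 2, 17, 10, 7, 3]
Visit 11; enqueue 16, 12 → queue [8, 6, 2, 17, 10, 7, 3, 16, 12]
Visit 8; enqueue 15, 13, 9 → queue [6, 2, 17, 10, 7, 3, 16, 12, 15, 13, 9]
Visit 6; enqueue 5 → queue [2, 17, 10, 7, 3, 16, 12, 15, 13, 9, 5]
Visit 2 → queue [17, 10, 7, 3, 16, 12, 15, 13, 9, 5]
Visit 17 → queue [10, 7, 3, 16, 12, 15, 13, 9, 5]
Visit 10 → queue [7, 3, 16, 12, 15, 13, 9, 5]
Visit 7 → queue [3, 16, 12, 15, 13, 9, 5]
Visit 3; enqueue 1 → queue [16, 12, 15, 13, 9, 5, 1]
Visit 16 → queue [12, 15, 13, 9, 5, 1]
Visit 12 → queue [15, 13, 9, 5, 1]
Visit 15 → queue [13, 9, 5, 1]
Visit 13 → queue [9, 5, 1]
Visit 9 → queue [5, 1]
Visit 5 → queue [1]
Visit 1 → queue []

4 -> 14 -> 11 -> 8 -> 6 -> 2 -> 17 -> 10 -> 7 -> 3 -> 16 -> 12 -> 15 -> 13 -> 9 -> 5 -> 1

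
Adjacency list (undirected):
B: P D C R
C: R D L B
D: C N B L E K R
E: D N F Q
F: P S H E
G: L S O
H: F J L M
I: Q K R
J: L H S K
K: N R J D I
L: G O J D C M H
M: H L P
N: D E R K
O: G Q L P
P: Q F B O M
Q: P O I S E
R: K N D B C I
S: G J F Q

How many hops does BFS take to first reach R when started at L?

2

Level 0: L
Level 1: C, D, G, H, J, M, O
Level 2: B, E, F, K, N, P, Q, R, S
Level 3: I
R first appears at level 2.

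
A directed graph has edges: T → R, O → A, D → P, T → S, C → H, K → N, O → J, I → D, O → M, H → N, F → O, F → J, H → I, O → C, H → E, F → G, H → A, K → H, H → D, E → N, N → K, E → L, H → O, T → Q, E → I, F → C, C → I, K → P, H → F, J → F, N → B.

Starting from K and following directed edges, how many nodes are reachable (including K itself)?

16

BFS from K visits: K, H, N, P, A, D, E, F, I, O, B, L, C, G, J, M
Reachable nodes: 16 of 20 total.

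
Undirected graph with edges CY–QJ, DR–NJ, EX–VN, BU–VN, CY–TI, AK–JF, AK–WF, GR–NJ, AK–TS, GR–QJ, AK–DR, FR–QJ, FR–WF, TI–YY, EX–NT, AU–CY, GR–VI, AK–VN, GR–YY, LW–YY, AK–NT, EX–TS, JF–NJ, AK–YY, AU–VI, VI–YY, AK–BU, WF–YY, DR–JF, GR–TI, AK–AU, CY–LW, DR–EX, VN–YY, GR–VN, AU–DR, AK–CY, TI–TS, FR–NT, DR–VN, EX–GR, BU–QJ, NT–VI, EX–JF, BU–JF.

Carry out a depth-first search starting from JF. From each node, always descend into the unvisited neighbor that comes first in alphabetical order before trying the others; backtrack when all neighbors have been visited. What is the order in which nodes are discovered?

Visit JF
JF → AK
AK → AU
AU → CY
CY → LW
LW → YY
YY → GR
GR → EX
EX → DR
DR → NJ
DR → VN
VN → BU
BU → QJ
QJ → FR
FR → NT
NT → VI
FR → WF
EX → TS
TS → TI

JF, AK, AU, CY, LW, YY, GR, EX, DR, NJ, VN, BU, QJ, FR, NT, VI, WF, TS, TI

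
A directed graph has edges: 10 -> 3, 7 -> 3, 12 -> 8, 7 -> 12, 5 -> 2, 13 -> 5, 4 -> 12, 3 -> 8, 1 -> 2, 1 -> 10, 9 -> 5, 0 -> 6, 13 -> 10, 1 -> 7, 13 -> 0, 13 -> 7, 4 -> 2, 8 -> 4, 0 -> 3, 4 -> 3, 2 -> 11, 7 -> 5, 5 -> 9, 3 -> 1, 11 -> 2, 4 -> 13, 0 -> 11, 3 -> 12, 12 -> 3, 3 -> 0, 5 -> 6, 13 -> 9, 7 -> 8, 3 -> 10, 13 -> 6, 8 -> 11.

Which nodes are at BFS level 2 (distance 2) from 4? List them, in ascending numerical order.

0, 1, 5, 6, 7, 8, 9, 10, 11

Level 0: 4
Level 1: 2, 3, 12, 13
Level 2: 0, 1, 5, 6, 7, 8, 9, 10, 11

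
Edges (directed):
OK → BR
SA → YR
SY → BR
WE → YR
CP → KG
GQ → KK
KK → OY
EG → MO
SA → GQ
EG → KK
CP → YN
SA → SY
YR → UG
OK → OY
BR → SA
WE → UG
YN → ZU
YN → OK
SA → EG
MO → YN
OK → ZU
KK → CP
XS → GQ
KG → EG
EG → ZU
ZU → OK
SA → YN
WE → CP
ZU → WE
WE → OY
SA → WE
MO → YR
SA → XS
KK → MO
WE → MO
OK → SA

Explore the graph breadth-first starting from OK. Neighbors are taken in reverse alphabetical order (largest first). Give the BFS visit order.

OK, ZU, SA, OY, BR, WE, YR, YN, XS, SY, GQ, EG, UG, MO, CP, KK, KG

Visit OK; enqueue ZU, SA, OY, BR → queue [ZU, SA, OY, BR]
Visit ZU; enqueue WE → queue [SA, OY, BR, WE]
Visit SA; enqueue YR, YN, XS, SY, GQ, EG → queue [OY, BR, WE, YR, YN, XS, SY, GQ, EG]
Visit OY → queue [BR, WE, YR, YN, XS, SY, GQ, EG]
Visit BR → queue [WE, YR, YN, XS, SY, GQ, EG]
Visit WE; enqueue UG, MO, CP → queue [YR, YN, XS, SY, GQ, EG, UG, MO, CP]
Visit YR → queue [YN, XS, SY, GQ, EG, UG, MO, CP]
Visit YN → queue [XS, SY, GQ, EG, UG, MO, CP]
Visit XS → queue [SY, GQ, EG, UG, MO, CP]
Visit SY → queue [GQ, EG, UG, MO, CP]
Visit GQ; enqueue KK → queue [EG, UG, MO, CP, KK]
Visit EG → queue [UG, MO, CP, KK]
Visit UG → queue [MO, CP, KK]
Visit MO → queue [CP, KK]
Visit CP; enqueue KG → queue [KK, KG]
Visit KK → queue [KG]
Visit KG → queue []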